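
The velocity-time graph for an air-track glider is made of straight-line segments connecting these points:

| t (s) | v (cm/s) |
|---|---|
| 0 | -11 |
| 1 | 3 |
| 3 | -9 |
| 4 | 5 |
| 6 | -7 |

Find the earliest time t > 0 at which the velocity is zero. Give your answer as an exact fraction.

v changes sign on 0–1 s (from -11 to 3); the graph is linear there, so v = 0 at t = 0 + (11)·(1 − 0)/(3 − -11) = 11/14 s.

t = 11/14 s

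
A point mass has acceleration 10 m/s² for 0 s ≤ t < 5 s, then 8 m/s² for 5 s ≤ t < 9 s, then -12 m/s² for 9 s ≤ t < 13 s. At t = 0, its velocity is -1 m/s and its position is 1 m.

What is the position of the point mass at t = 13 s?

On each constant-a segment, Δv = aΔt and Δx = v₀Δt + ½aΔt²; chain segment to segment.
0–5 s: v starts -1 m/s; Δx = -1·5 + ½·10·5² = 120 m; v ends 49 m/s.
5–9 s: v starts 49 m/s; Δx = 49·4 + ½·8·4² = 260 m; v ends 81 m/s.
9–13 s: v starts 81 m/s; Δx = 81·4 + ½·-12·4² = 228 m; v ends 33 m/s.
x(13) = 1 + Σ Δx = 609 m.

609 m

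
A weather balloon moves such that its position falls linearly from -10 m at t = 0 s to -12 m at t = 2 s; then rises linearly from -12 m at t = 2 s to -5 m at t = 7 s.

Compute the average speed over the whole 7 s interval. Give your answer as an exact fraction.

9/7 m/s

Average speed = (total path length)/(elapsed time); on a piecewise-linear x-t graph the path length is Σ|Δx|.
0–2 s: |Δx| = |-12 − -10| = 2 m
2–7 s: |Δx| = |-5 − -12| = 7 m
Total path = 9 m; average speed = 9/7 = 9/7 m/s.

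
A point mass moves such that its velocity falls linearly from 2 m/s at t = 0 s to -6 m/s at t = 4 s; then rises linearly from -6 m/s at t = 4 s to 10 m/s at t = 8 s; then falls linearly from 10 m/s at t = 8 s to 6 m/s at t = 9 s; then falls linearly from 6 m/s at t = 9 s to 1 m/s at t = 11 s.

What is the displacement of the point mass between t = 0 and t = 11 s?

Displacement is the signed area under the v-t curve.
0–4 s: ½(2 + -6)(4) = -8 m
4–8 s: ½(-6 + 10)(4) = 8 m
8–9 s: ½(10 + 6)(1) = 8 m
9–11 s: ½(6 + 1)(2) = 7 m
Net displacement = 15 m

15 m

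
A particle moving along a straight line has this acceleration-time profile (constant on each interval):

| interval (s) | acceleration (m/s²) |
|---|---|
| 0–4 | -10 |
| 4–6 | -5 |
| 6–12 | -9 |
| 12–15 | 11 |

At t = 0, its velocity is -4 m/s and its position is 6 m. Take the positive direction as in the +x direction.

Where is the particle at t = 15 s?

On each constant-a segment, Δv = aΔt and Δx = v₀Δt + ½aΔt²; chain segment to segment.
0–4 s: v starts -4 m/s; Δx = -4·4 + ½·-10·4² = -96 m; v ends -44 m/s.
4–6 s: v starts -44 m/s; Δx = -44·2 + ½·-5·2² = -98 m; v ends -54 m/s.
6–12 s: v starts -54 m/s; Δx = -54·6 + ½·-9·6² = -486 m; v ends -108 m/s.
12–15 s: v starts -108 m/s; Δx = -108·3 + ½·11·3² = -274.5 m; v ends -75 m/s.
x(15) = 6 + Σ Δx = -948.5 m.

-948.5 m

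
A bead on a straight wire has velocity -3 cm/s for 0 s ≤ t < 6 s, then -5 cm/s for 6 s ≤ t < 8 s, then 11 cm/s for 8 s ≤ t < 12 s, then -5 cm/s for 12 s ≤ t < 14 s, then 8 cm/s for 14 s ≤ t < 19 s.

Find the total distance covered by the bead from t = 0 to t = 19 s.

122 cm

Total distance travelled is ∫|v| dt — sum the magnitudes of each area piece.
0–6 s: |-3| × 6 = 18 cm
6–8 s: |-5| × 2 = 10 cm
8–12 s: |11| × 4 = 44 cm
12–14 s: |-5| × 2 = 10 cm
14–19 s: |8| × 5 = 40 cm
Total distance = 122 cm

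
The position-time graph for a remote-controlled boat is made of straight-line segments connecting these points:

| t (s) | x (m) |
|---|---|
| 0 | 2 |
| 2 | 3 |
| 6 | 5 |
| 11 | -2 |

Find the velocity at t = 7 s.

-1.4 m/s

Velocity is the slope of the x-t graph on 6–11 s: (-2 − 5)/(11 − 6) = -1.4 m/s.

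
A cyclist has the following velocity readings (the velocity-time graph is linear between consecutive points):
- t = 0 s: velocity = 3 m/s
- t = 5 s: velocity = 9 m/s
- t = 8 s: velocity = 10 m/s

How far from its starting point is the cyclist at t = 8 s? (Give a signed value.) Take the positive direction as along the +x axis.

Displacement is the signed area under the v-t curve.
0–5 s: ½(3 + 9)(5) = 30 m
5–8 s: ½(9 + 10)(3) = 28.5 m
Net displacement = 58.5 m

58.5 m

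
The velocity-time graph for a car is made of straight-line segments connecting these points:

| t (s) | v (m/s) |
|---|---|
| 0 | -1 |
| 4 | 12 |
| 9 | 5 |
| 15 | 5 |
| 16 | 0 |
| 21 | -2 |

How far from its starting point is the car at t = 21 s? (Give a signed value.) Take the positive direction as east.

92 m

Displacement is the signed area under the v-t curve.
0–4 s: ½(-1 + 12)(4) = 22 m
4–9 s: ½(12 + 5)(5) = 42.5 m
9–15 s: 5 × 6 = 30 m
15–16 s: ½(5 + 0)(1) = 2.5 m
16–21 s: ½(0 + -2)(5) = -5 m
Net displacement = 92 m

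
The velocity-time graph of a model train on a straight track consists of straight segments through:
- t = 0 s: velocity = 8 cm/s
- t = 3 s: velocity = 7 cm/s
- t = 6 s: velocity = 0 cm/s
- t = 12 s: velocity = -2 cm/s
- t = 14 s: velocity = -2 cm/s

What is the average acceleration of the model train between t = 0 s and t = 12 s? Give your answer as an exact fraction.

-5/6 cm/s²

Average acceleration = Δv/Δt = (-2 − 8)/(12 − 0) = -5/6 cm/s².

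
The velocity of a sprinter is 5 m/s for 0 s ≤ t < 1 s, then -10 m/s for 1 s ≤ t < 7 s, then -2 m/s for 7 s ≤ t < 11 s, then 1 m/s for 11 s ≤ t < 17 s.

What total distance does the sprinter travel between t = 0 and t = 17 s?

Distance (not displacement) is the total path length: add the absolute areas under v-t.
0–1 s: |5| × 1 = 5 m
1–7 s: |-10| × 6 = 60 m
7–11 s: |-2| × 4 = 8 m
11–17 s: |1| × 6 = 6 m
Total distance = 79 m

79 m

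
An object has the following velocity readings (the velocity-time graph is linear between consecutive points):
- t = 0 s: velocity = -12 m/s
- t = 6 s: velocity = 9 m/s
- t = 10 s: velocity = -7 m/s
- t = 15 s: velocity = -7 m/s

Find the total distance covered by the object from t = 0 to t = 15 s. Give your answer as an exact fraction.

2335/28 m

Total distance travelled is ∫|v| dt — sum the magnitudes of each area piece.
0–6 s: v = 0 at t = 24/7 s; triangle areas 144/7 + 81/7 = 225/7 m
6–10 s: v = 0 at t = 8.25 s; triangle areas 10.125 + 6.125 = 16.25 m
10–15 s: |-7| × 5 = 35 m
Total distance = 2335/28 m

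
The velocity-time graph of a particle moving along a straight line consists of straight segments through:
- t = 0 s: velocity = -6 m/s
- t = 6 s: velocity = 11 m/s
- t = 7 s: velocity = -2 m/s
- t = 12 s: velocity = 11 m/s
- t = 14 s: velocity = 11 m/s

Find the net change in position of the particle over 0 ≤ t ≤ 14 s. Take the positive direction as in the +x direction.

64 m

Displacement is the signed area under the v-t curve.
0–6 s: ½(-6 + 11)(6) = 15 m
6–7 s: ½(11 + -2)(1) = 4.5 m
7–12 s: ½(-2 + 11)(5) = 22.5 m
12–14 s: 11 × 2 = 22 m
Net displacement = 64 m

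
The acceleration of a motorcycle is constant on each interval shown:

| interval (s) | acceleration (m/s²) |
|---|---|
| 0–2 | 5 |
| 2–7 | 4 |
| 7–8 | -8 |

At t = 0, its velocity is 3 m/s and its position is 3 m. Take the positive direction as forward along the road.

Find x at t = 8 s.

On each constant-a segment, Δv = aΔt and Δx = v₀Δt + ½aΔt²; chain segment to segment.
0–2 s: v starts 3 m/s; Δx = 3·2 + ½·5·2² = 16 m; v ends 13 m/s.
2–7 s: v starts 13 m/s; Δx = 13·5 + ½·4·5² = 115 m; v ends 33 m/s.
7–8 s: v starts 33 m/s; Δx = 33·1 + ½·-8·1² = 29 m; v ends 25 m/s.
x(8) = 3 + Σ Δx = 163 m.

163 m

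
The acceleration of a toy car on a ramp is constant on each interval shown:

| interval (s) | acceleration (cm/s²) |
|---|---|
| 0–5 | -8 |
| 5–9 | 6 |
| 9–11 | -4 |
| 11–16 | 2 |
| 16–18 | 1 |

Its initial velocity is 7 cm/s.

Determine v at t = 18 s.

-5 cm/s

Δv equals the area under the a-t graph; then v = v₀ + Δv.
0–5 s: -8 × 5 = -40 cm/s
5–9 s: 6 × 4 = 24 cm/s
9–11 s: -4 × 2 = -8 cm/s
11–16 s: 2 × 5 = 10 cm/s
16–18 s: 1 × 2 = 2 cm/s
Δv = -12 cm/s, so v(18) = 7 + (-12) = -5 cm/s.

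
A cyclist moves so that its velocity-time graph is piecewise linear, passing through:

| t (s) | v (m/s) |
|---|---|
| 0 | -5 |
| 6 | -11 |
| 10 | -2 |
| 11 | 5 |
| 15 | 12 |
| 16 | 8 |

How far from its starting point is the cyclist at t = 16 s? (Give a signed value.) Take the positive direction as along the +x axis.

Net displacement equals the area under the velocity-time graph (areas below the axis count negative).
0–6 s: ½(-5 + -11)(6) = -48 m
6–10 s: ½(-11 + -2)(4) = -26 m
10–11 s: ½(-2 + 5)(1) = 1.5 m
11–15 s: ½(5 + 12)(4) = 34 m
15–16 s: ½(12 + 8)(1) = 10 m
Net displacement = -28.5 m

-28.5 m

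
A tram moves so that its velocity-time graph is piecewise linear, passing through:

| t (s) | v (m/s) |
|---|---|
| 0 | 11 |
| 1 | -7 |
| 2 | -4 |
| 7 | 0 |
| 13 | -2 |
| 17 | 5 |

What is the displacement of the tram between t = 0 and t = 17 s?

Net displacement equals the area under the velocity-time graph (areas below the axis count negative).
0–1 s: ½(11 + -7)(1) = 2 m
1–2 s: ½(-7 + -4)(1) = -5.5 m
2–7 s: ½(-4 + 0)(5) = -10 m
7–13 s: ½(0 + -2)(6) = -6 m
13–17 s: ½(-2 + 5)(4) = 6 m
Net displacement = -13.5 m

-13.5 m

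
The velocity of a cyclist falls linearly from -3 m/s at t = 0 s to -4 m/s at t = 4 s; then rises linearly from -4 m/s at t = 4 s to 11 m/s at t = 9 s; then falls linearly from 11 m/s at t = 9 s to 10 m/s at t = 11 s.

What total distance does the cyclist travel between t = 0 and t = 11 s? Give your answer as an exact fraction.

347/6 m

Total distance travelled is ∫|v| dt — sum the magnitudes of each area piece.
0–4 s: |½(-3 + -4)(4)| = 14 m
4–9 s: v = 0 at t = 16/3 s; triangle areas 8/3 + 121/6 = 137/6 m
9–11 s: |½(11 + 10)(2)| = 21 m
Total distance = 347/6 m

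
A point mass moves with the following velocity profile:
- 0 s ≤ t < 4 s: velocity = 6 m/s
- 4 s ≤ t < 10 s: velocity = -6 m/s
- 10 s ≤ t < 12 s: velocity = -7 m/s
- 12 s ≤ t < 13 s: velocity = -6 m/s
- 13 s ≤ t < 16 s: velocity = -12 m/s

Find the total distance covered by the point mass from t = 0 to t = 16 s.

Total distance travelled is ∫|v| dt — sum the magnitudes of each area piece.
0–4 s: |6| × 4 = 24 m
4–10 s: |-6| × 6 = 36 m
10–12 s: |-7| × 2 = 14 m
12–13 s: |-6| × 1 = 6 m
13–16 s: |-12| × 3 = 36 m
Total distance = 116 m

116 m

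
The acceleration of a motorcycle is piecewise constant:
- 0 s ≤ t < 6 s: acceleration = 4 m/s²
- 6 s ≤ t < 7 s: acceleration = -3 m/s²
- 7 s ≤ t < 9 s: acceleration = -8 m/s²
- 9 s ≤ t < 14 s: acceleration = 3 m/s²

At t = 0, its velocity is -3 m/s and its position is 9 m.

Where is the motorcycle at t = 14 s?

On each constant-a segment, Δv = aΔt and Δx = v₀Δt + ½aΔt²; chain segment to segment.
0–6 s: v starts -3 m/s; Δx = -3·6 + ½·4·6² = 54 m; v ends 21 m/s.
6–7 s: v starts 21 m/s; Δx = 21·1 + ½·-3·1² = 19.5 m; v ends 18 m/s.
7–9 s: v starts 18 m/s; Δx = 18·2 + ½·-8·2² = 20 m; v ends 2 m/s.
9–14 s: v starts 2 m/s; Δx = 2·5 + ½·3·5² = 47.5 m; v ends 17 m/s.
x(14) = 9 + Σ Δx = 150 m.

150 m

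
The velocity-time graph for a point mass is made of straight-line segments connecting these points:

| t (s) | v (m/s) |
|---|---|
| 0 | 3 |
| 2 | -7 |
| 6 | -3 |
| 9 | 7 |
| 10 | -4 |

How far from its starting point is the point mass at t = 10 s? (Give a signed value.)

-16.5 m

Displacement is the signed area under the v-t curve.
0–2 s: ½(3 + -7)(2) = -4 m
2–6 s: ½(-7 + -3)(4) = -20 m
6–9 s: ½(-3 + 7)(3) = 6 m
9–10 s: ½(7 + -4)(1) = 1.5 m
Net displacement = -16.5 m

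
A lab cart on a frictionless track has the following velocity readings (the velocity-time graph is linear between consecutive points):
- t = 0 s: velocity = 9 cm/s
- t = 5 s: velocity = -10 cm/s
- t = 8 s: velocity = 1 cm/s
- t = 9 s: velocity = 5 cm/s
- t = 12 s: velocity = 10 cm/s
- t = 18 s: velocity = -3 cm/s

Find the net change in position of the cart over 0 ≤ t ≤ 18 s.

Net displacement equals the area under the velocity-time graph (areas below the axis count negative).
0–5 s: ½(9 + -10)(5) = -2.5 cm
5–8 s: ½(-10 + 1)(3) = -13.5 cm
8–9 s: ½(1 + 5)(1) = 3 cm
9–12 s: ½(5 + 10)(3) = 22.5 cm
12–18 s: ½(10 + -3)(6) = 21 cm
Net displacement = 30.5 cm

30.5 cm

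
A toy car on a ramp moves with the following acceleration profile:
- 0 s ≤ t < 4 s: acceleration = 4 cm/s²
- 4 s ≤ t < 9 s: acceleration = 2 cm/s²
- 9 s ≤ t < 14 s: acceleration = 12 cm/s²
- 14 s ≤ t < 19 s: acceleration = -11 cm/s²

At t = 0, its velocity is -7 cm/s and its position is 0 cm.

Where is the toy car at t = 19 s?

576.5 cm

On each constant-a segment, Δv = aΔt and Δx = v₀Δt + ½aΔt²; chain segment to segment.
0–4 s: v starts -7 cm/s; Δx = -7·4 + ½·4·4² = 4 cm; v ends 9 cm/s.
4–9 s: v starts 9 cm/s; Δx = 9·5 + ½·2·5² = 70 cm; v ends 19 cm/s.
9–14 s: v starts 19 cm/s; Δx = 19·5 + ½·12·5² = 245 cm; v ends 79 cm/s.
14–19 s: v starts 79 cm/s; Δx = 79·5 + ½·-11·5² = 257.5 cm; v ends 24 cm/s.
x(19) = 0 + Σ Δx = 576.5 cm.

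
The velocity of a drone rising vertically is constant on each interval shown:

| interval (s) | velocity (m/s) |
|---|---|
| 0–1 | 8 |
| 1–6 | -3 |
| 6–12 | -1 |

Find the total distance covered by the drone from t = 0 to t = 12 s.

Total distance travelled is ∫|v| dt — sum the magnitudes of each area piece.
0–1 s: |8| × 1 = 8 m
1–6 s: |-3| × 5 = 15 m
6–12 s: |-1| × 6 = 6 m
Total distance = 29 m

29 m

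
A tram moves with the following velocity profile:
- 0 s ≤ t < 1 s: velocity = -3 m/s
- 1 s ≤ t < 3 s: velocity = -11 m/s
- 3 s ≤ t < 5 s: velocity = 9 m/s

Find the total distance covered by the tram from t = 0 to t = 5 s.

43 m

Distance (not displacement) is the total path length: add the absolute areas under v-t.
0–1 s: |-3| × 1 = 3 m
1–3 s: |-11| × 2 = 22 m
3–5 s: |9| × 2 = 18 m
Total distance = 43 m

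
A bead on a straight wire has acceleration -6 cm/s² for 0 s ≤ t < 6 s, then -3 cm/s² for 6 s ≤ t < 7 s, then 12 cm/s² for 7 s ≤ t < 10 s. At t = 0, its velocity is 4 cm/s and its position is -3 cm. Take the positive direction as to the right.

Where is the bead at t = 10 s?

-171.5 cm

On each constant-a segment, Δv = aΔt and Δx = v₀Δt + ½aΔt²; chain segment to segment.
0–6 s: v starts 4 cm/s; Δx = 4·6 + ½·-6·6² = -84 cm; v ends -32 cm/s.
6–7 s: v starts -32 cm/s; Δx = -32·1 + ½·-3·1² = -33.5 cm; v ends -35 cm/s.
7–10 s: v starts -35 cm/s; Δx = -35·3 + ½·12·3² = -51 cm; v ends 1 cm/s.
x(10) = -3 + Σ Δx = -171.5 cm.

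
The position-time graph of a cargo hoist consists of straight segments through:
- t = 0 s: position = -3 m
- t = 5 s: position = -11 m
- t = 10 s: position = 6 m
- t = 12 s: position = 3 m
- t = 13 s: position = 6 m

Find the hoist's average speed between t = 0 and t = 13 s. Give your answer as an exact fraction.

Average speed = (total path length)/(elapsed time); on a piecewise-linear x-t graph the path length is Σ|Δx|.
0–5 s: |Δx| = |-11 − -3| = 8 m
5–10 s: |Δx| = |6 − -11| = 17 m
10–12 s: |Δx| = |3 − 6| = 3 m
12–13 s: |Δx| = |6 − 3| = 3 m
Total path = 31 m; average speed = 31/13 = 31/13 m/s.

31/13 m/s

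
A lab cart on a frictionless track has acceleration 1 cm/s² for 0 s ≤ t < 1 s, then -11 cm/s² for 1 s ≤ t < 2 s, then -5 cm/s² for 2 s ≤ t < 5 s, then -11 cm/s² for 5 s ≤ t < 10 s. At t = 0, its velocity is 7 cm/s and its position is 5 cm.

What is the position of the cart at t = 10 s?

-244 cm

On each constant-a segment, Δv = aΔt and Δx = v₀Δt + ½aΔt²; chain segment to segment.
0–1 s: v starts 7 cm/s; Δx = 7·1 + ½·1·1² = 7.5 cm; v ends 8 cm/s.
1–2 s: v starts 8 cm/s; Δx = 8·1 + ½·-11·1² = 2.5 cm; v ends -3 cm/s.
2–5 s: v starts -3 cm/s; Δx = -3·3 + ½·-5·3² = -31.5 cm; v ends -18 cm/s.
5–10 s: v starts -18 cm/s; Δx = -18·5 + ½·-11·5² = -227.5 cm; v ends -73 cm/s.
x(10) = 5 + Σ Δx = -244 cm.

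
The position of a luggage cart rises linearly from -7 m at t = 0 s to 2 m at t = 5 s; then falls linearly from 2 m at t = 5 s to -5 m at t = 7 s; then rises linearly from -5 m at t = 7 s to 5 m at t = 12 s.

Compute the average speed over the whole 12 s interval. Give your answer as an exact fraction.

Average speed = (total path length)/(elapsed time); on a piecewise-linear x-t graph the path length is Σ|Δx|.
0–5 s: |Δx| = |2 − -7| = 9 m
5–7 s: |Δx| = |-5 − 2| = 7 m
7–12 s: |Δx| = |5 − -5| = 10 m
Total path = 26 m; average speed = 26/12 = 13/6 m/s.

13/6 m/s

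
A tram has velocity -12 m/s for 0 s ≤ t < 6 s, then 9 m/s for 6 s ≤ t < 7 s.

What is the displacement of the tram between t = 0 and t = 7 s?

Displacement is the signed area under the v-t curve.
0–6 s: -12 × 6 = -72 m
6–7 s: 9 × 1 = 9 m
Net displacement = -63 m

-63 m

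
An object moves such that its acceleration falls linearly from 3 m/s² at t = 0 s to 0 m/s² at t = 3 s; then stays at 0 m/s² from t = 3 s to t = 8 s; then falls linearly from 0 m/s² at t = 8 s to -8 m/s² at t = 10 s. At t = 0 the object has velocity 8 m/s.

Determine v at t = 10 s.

Δv equals the area under the a-t graph; then v = v₀ + Δv.
0–3 s: ½(3 + 0)(3) = 4.5 m/s
3–8 s: 0 × 5 = 0 m/s
8–10 s: ½(0 + -8)(2) = -8 m/s
Δv = -3.5 m/s, so v(10) = 8 + (-3.5) = 4.5 m/s.

4.5 m/s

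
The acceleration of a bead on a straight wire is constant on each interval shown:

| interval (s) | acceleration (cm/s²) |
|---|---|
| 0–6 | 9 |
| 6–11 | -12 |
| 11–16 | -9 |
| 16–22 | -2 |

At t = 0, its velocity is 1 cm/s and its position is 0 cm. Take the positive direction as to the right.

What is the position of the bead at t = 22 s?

On each constant-a segment, Δv = aΔt and Δx = v₀Δt + ½aΔt²; chain segment to segment.
0–6 s: v starts 1 cm/s; Δx = 1·6 + ½·9·6² = 168 cm; v ends 55 cm/s.
6–11 s: v starts 55 cm/s; Δx = 55·5 + ½·-12·5² = 125 cm; v ends -5 cm/s.
11–16 s: v starts -5 cm/s; Δx = -5·5 + ½·-9·5² = -137.5 cm; v ends -50 cm/s.
16–22 s: v starts -50 cm/s; Δx = -50·6 + ½·-2·6² = -336 cm; v ends -62 cm/s.
x(22) = 0 + Σ Δx = -180.5 cm.

-180.5 cm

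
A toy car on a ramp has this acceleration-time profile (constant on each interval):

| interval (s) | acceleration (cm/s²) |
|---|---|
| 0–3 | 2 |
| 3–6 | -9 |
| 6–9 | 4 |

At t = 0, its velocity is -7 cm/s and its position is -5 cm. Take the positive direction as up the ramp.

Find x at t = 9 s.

On each constant-a segment, Δv = aΔt and Δx = v₀Δt + ½aΔt²; chain segment to segment.
0–3 s: v starts -7 cm/s; Δx = -7·3 + ½·2·3² = -12 cm; v ends -1 cm/s.
3–6 s: v starts -1 cm/s; Δx = -1·3 + ½·-9·3² = -43.5 cm; v ends -28 cm/s.
6–9 s: v starts -28 cm/s; Δx = -28·3 + ½·4·3² = -66 cm; v ends -16 cm/s.
x(9) = -5 + Σ Δx = -126.5 cm.

-126.5 cm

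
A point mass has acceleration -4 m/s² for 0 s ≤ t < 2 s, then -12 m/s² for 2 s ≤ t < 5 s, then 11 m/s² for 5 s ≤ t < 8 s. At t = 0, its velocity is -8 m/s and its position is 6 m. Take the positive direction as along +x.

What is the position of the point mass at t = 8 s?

-226.5 m

On each constant-a segment, Δv = aΔt and Δx = v₀Δt + ½aΔt²; chain segment to segment.
0–2 s: v starts -8 m/s; Δx = -8·2 + ½·-4·2² = -24 m; v ends -16 m/s.
2–5 s: v starts -16 m/s; Δx = -16·3 + ½·-12·3² = -102 m; v ends -52 m/s.
5–8 s: v starts -52 m/s; Δx = -52·3 + ½·11·3² = -106.5 m; v ends -19 m/s.
x(8) = 6 + Σ Δx = -226.5 m.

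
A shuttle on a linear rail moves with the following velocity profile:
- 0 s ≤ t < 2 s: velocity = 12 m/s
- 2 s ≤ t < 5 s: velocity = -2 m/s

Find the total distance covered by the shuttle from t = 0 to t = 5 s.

30 m

Total distance travelled is ∫|v| dt — sum the magnitudes of each area piece.
0–2 s: |12| × 2 = 24 m
2–5 s: |-2| × 3 = 6 m
Total distance = 30 m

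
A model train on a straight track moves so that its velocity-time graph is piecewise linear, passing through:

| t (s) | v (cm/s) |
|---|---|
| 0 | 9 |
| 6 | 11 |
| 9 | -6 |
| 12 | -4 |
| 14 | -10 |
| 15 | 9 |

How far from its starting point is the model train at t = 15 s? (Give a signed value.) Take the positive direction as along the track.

Displacement is the signed area under the v-t curve.
0–6 s: ½(9 + 11)(6) = 60 cm
6–9 s: ½(11 + -6)(3) = 7.5 cm
9–12 s: ½(-6 + -4)(3) = -15 cm
12–14 s: ½(-4 + -10)(2) = -14 cm
14–15 s: ½(-10 + 9)(1) = -0.5 cm
Net displacement = 38 cm

38 cm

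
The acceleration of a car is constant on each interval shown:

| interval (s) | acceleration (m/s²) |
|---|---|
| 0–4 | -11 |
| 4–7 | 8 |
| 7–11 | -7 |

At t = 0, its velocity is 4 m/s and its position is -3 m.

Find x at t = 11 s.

-279 m

On each constant-a segment, Δv = aΔt and Δx = v₀Δt + ½aΔt²; chain segment to segment.
0–4 s: v starts 4 m/s; Δx = 4·4 + ½·-11·4² = -72 m; v ends -40 m/s.
4–7 s: v starts -40 m/s; Δx = -40·3 + ½·8·3² = -84 m; v ends -16 m/s.
7–11 s: v starts -16 m/s; Δx = -16·4 + ½·-7·4² = -120 m; v ends -44 m/s.
x(11) = -3 + Σ Δx = -279 m.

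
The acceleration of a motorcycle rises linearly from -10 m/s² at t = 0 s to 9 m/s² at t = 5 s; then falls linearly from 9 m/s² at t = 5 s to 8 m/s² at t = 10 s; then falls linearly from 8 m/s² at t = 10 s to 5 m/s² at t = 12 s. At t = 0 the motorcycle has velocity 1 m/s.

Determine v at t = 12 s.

Δv equals the area under the a-t graph; then v = v₀ + Δv.
0–5 s: ½(-10 + 9)(5) = -2.5 m/s
5–10 s: ½(9 + 8)(5) = 42.5 m/s
10–12 s: ½(8 + 5)(2) = 13 m/s
Δv = 53 m/s, so v(12) = 1 + (53) = 54 m/s.

54 m/s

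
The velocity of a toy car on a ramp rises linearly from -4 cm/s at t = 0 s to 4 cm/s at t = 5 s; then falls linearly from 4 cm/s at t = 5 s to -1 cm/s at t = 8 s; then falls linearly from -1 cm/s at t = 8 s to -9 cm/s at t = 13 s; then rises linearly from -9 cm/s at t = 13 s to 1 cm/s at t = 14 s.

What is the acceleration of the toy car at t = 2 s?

1.6 cm/s²

Acceleration is the slope of the v-t graph on 0–5 s: (4 − -4)/(5 − 0) = 1.6 cm/s².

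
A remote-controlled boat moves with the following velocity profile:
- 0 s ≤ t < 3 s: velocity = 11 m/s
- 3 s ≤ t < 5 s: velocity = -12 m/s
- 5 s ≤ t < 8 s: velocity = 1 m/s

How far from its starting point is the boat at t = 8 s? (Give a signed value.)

Displacement is the signed area under the v-t curve.
0–3 s: 11 × 3 = 33 m
3–5 s: -12 × 2 = -24 m
5–8 s: 1 × 3 = 3 m
Net displacement = 12 m

12 m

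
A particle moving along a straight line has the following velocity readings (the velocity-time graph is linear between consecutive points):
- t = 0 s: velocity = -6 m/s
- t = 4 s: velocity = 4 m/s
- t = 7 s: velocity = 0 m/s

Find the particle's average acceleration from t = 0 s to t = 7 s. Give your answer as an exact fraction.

6/7 m/s²

Average acceleration = Δv/Δt = (0 − -6)/(7 − 0) = 6/7 m/s².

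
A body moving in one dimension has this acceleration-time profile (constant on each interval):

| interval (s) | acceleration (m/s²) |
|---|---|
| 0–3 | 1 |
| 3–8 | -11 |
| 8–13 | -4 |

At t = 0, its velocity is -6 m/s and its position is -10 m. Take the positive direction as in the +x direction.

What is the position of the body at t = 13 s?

-516 m

On each constant-a segment, Δv = aΔt and Δx = v₀Δt + ½aΔt²; chain segment to segment.
0–3 s: v starts -6 m/s; Δx = -6·3 + ½·1·3² = -13.5 m; v ends -3 m/s.
3–8 s: v starts -3 m/s; Δx = -3·5 + ½·-11·5² = -152.5 m; v ends -58 m/s.
8–13 s: v starts -58 m/s; Δx = -58·5 + ½·-4·5² = -340 m; v ends -78 m/s.
x(13) = -10 + Σ Δx = -516 m.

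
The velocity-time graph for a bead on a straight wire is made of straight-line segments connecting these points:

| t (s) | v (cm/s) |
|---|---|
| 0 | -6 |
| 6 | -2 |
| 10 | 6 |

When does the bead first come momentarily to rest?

v changes sign on 6–10 s (from -2 to 6); the graph is linear there, so v = 0 at t = 6 + (2)·(10 − 6)/(6 − -2) = 7 s.

t = 7 s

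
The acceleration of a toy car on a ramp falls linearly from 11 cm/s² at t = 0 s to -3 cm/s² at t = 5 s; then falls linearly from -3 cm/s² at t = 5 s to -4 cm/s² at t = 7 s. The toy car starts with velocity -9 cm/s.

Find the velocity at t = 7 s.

Δv equals the area under the a-t graph; then v = v₀ + Δv.
0–5 s: ½(11 + -3)(5) = 20 cm/s
5–7 s: ½(-3 + -4)(2) = -7 cm/s
Δv = 13 cm/s, so v(7) = -9 + (13) = 4 cm/s.

4 cm/s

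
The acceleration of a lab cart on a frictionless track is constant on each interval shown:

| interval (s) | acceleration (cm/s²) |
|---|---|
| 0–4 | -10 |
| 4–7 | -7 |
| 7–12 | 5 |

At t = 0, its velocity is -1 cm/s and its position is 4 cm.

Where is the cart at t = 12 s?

On each constant-a segment, Δv = aΔt and Δx = v₀Δt + ½aΔt²; chain segment to segment.
0–4 s: v starts -1 cm/s; Δx = -1·4 + ½·-10·4² = -84 cm; v ends -41 cm/s.
4–7 s: v starts -41 cm/s; Δx = -41·3 + ½·-7·3² = -154.5 cm; v ends -62 cm/s.
7–12 s: v starts -62 cm/s; Δx = -62·5 + ½·5·5² = -247.5 cm; v ends -37 cm/s.
x(12) = 4 + Σ Δx = -482 cm.

-482 cm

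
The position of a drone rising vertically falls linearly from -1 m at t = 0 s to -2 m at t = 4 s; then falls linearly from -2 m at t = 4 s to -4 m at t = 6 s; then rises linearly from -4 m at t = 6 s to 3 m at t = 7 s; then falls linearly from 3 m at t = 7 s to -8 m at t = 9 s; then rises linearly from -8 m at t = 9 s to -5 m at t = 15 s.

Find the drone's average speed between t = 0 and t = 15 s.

1.6 m/s

Average speed = (total path length)/(elapsed time); on a piecewise-linear x-t graph the path length is Σ|Δx|.
0–4 s: |Δx| = |-2 − -1| = 1 m
4–6 s: |Δx| = |-4 − -2| = 2 m
6–7 s: |Δx| = |3 − -4| = 7 m
7–9 s: |Δx| = |-8 − 3| = 11 m
9–15 s: |Δx| = |-5 − -8| = 3 m
Total path = 24 m; average speed = 24/15 = 1.6 m/s.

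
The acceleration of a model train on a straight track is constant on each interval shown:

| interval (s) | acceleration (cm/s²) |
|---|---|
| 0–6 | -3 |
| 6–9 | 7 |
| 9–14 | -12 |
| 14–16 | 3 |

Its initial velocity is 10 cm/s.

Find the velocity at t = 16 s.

-41 cm/s

Δv equals the area under the a-t graph; then v = v₀ + Δv.
0–6 s: -3 × 6 = -18 cm/s
6–9 s: 7 × 3 = 21 cm/s
9–14 s: -12 × 5 = -60 cm/s
14–16 s: 3 × 2 = 6 cm/s
Δv = -51 cm/s, so v(16) = 10 + (-51) = -41 cm/s.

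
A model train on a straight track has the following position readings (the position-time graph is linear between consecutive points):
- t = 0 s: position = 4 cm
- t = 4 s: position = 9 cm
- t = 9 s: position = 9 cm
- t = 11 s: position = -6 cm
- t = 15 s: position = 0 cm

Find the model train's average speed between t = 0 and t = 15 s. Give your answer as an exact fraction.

Average speed = (total path length)/(elapsed time); on a piecewise-linear x-t graph the path length is Σ|Δx|.
0–4 s: |Δx| = |9 − 4| = 5 cm
4–9 s: |Δx| = |9 − 9| = 0 cm
9–11 s: |Δx| = |-6 − 9| = 15 cm
11–15 s: |Δx| = |0 − -6| = 6 cm
Total path = 26 cm; average speed = 26/15 = 26/15 cm/s.

26/15 cm/s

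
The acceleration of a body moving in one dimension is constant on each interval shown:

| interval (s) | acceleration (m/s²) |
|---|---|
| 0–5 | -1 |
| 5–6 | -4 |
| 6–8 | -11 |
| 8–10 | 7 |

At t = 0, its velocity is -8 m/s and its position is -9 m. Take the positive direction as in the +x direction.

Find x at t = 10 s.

On each constant-a segment, Δv = aΔt and Δx = v₀Δt + ½aΔt²; chain segment to segment.
0–5 s: v starts -8 m/s; Δx = -8·5 + ½·-1·5² = -52.5 m; v ends -13 m/s.
5–6 s: v starts -13 m/s; Δx = -13·1 + ½·-4·1² = -15 m; v ends -17 m/s.
6–8 s: v starts -17 m/s; Δx = -17·2 + ½·-11·2² = -56 m; v ends -39 m/s.
8–10 s: v starts -39 m/s; Δx = -39·2 + ½·7·2² = -64 m; v ends -25 m/s.
x(10) = -9 + Σ Δx = -196.5 m.

-196.5 m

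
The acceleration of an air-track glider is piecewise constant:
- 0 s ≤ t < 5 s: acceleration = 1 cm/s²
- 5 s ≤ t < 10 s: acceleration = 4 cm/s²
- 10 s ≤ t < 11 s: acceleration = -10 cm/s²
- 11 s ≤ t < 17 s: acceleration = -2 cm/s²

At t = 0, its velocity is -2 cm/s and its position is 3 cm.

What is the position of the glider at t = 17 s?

130.5 cm

On each constant-a segment, Δv = aΔt and Δx = v₀Δt + ½aΔt²; chain segment to segment.
0–5 s: v starts -2 cm/s; Δx = -2·5 + ½·1·5² = 2.5 cm; v ends 3 cm/s.
5–10 s: v starts 3 cm/s; Δx = 3·5 + ½·4·5² = 65 cm; v ends 23 cm/s.
10–11 s: v starts 23 cm/s; Δx = 23·1 + ½·-10·1² = 18 cm; v ends 13 cm/s.
11–17 s: v starts 13 cm/s; Δx = 13·6 + ½·-2·6² = 42 cm; v ends 1 cm/s.
x(17) = 3 + Σ Δx = 130.5 cm.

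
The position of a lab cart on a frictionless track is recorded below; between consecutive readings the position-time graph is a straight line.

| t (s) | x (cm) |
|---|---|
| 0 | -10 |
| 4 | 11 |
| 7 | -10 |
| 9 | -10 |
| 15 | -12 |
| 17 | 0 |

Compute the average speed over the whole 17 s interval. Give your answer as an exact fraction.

56/17 cm/s

Average speed = (total path length)/(elapsed time); on a piecewise-linear x-t graph the path length is Σ|Δx|.
0–4 s: |Δx| = |11 − -10| = 21 cm
4–7 s: |Δx| = |-10 − 11| = 21 cm
7–9 s: |Δx| = |-10 − -10| = 0 cm
9–15 s: |Δx| = |-12 − -10| = 2 cm
15–17 s: |Δx| = |0 − -12| = 12 cm
Total path = 56 cm; average speed = 56/17 = 56/17 cm/s.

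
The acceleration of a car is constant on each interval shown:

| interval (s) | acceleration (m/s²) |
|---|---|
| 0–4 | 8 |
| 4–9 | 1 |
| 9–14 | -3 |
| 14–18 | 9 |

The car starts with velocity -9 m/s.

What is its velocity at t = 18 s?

49 m/s

Δv equals the area under the a-t graph; then v = v₀ + Δv.
0–4 s: 8 × 4 = 32 m/s
4–9 s: 1 × 5 = 5 m/s
9–14 s: -3 × 5 = -15 m/s
14–18 s: 9 × 4 = 36 m/s
Δv = 58 m/s, so v(18) = -9 + (58) = 49 m/s.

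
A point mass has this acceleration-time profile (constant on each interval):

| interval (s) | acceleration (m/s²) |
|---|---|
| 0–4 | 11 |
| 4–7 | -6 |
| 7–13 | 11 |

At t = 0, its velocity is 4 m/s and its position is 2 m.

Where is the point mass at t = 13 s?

601 m

On each constant-a segment, Δv = aΔt and Δx = v₀Δt + ½aΔt²; chain segment to segment.
0–4 s: v starts 4 m/s; Δx = 4·4 + ½·11·4² = 104 m; v ends 48 m/s.
4–7 s: v starts 48 m/s; Δx = 48·3 + ½·-6·3² = 117 m; v ends 30 m/s.
7–13 s: v starts 30 m/s; Δx = 30·6 + ½·11·6² = 378 m; v ends 96 m/s.
x(13) = 2 + Σ Δx = 601 m.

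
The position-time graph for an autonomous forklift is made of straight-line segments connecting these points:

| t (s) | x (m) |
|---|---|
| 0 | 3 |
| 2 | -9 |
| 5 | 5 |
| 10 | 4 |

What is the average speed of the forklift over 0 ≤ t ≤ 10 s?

2.7 m/s

Average speed = (total path length)/(elapsed time); on a piecewise-linear x-t graph the path length is Σ|Δx|.
0–2 s: |Δx| = |-9 − 3| = 12 m
2–5 s: |Δx| = |5 − -9| = 14 m
5–10 s: |Δx| = |4 − 5| = 1 m
Total path = 27 m; average speed = 27/10 = 2.7 m/s.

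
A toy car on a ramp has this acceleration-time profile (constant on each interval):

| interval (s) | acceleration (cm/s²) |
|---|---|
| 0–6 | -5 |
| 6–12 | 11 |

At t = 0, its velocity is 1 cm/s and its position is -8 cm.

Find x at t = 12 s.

-68 cm

On each constant-a segment, Δv = aΔt and Δx = v₀Δt + ½aΔt²; chain segment to segment.
0–6 s: v starts 1 cm/s; Δx = 1·6 + ½·-5·6² = -84 cm; v ends -29 cm/s.
6–12 s: v starts -29 cm/s; Δx = -29·6 + ½·11·6² = 24 cm; v ends 37 cm/s.
x(12) = -8 + Σ Δx = -68 cm.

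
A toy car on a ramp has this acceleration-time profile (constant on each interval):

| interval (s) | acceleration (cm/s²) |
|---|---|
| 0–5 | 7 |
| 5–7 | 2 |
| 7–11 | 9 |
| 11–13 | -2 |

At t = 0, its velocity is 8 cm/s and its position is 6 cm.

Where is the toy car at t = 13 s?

645.5 cm

On each constant-a segment, Δv = aΔt and Δx = v₀Δt + ½aΔt²; chain segment to segment.
0–5 s: v starts 8 cm/s; Δx = 8·5 + ½·7·5² = 127.5 cm; v ends 43 cm/s.
5–7 s: v starts 43 cm/s; Δx = 43·2 + ½·2·2² = 90 cm; v ends 47 cm/s.
7–11 s: v starts 47 cm/s; Δx = 47·4 + ½·9·4² = 260 cm; v ends 83 cm/s.
11–13 s: v starts 83 cm/s; Δx = 83·2 + ½·-2·2² = 162 cm; v ends 79 cm/s.
x(13) = 6 + Σ Δx = 645.5 cm.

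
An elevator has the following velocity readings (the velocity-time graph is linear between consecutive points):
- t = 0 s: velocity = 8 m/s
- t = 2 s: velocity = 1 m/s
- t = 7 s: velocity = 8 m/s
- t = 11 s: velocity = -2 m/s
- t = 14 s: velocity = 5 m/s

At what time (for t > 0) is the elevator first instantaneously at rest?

v changes sign on 7–11 s (from 8 to -2); the graph is linear there, so v = 0 at t = 7 + (-8)·(11 − 7)/(-2 − 8) = 10.2 s.

t = 10.2 s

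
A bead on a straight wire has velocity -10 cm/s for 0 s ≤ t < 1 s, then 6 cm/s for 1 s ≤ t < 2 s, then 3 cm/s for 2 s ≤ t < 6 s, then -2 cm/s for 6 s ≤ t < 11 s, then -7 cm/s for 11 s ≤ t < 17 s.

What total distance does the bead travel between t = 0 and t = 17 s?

Total distance travelled is ∫|v| dt — sum the magnitudes of each area piece.
0–1 s: |-10| × 1 = 10 cm
1–2 s: |6| × 1 = 6 cm
2–6 s: |3| × 4 = 12 cm
6–11 s: |-2| × 5 = 10 cm
11–17 s: |-7| × 6 = 42 cm
Total distance = 80 cm

80 cm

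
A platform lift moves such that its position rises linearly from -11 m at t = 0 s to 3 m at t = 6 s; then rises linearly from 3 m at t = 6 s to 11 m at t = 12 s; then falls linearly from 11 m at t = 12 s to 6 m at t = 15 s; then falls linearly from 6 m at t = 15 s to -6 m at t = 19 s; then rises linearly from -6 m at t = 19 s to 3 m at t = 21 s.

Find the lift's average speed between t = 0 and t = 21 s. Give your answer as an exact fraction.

16/7 m/s

Average speed = (total path length)/(elapsed time); on a piecewise-linear x-t graph the path length is Σ|Δx|.
0–6 s: |Δx| = |3 − -11| = 14 m
6–12 s: |Δx| = |11 − 3| = 8 m
12–15 s: |Δx| = |6 − 11| = 5 m
15–19 s: |Δx| = |-6 − 6| = 12 m
19–21 s: |Δx| = |3 − -6| = 9 m
Total path = 48 m; average speed = 48/21 = 16/7 m/s.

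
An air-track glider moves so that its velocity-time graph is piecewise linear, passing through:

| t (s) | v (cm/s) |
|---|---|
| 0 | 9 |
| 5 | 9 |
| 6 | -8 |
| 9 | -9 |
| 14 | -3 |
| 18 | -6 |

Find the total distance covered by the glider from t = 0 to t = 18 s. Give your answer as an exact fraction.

Distance (not displacement) is the total path length: add the absolute areas under v-t.
0–5 s: |9| × 5 = 45 cm
5–6 s: v = 0 at t = 94/17 s; triangle areas 81/34 + 32/17 = 145/34 cm
6–9 s: |½(-8 + -9)(3)| = 25.5 cm
9–14 s: |½(-9 + -3)(5)| = 30 cm
14–18 s: |½(-3 + -6)(4)| = 18 cm
Total distance = 2087/17 cm

2087/17 cm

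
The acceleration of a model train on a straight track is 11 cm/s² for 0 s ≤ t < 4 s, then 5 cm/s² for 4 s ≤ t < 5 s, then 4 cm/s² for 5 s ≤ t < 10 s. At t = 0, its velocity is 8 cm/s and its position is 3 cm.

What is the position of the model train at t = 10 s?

512.5 cm

On each constant-a segment, Δv = aΔt and Δx = v₀Δt + ½aΔt²; chain segment to segment.
0–4 s: v starts 8 cm/s; Δx = 8·4 + ½·11·4² = 120 cm; v ends 52 cm/s.
4–5 s: v starts 52 cm/s; Δx = 52·1 + ½·5·1² = 54.5 cm; v ends 57 cm/s.
5–10 s: v starts 57 cm/s; Δx = 57·5 + ½·4·5² = 335 cm; v ends 77 cm/s.
x(10) = 3 + Σ Δx = 512.5 cm.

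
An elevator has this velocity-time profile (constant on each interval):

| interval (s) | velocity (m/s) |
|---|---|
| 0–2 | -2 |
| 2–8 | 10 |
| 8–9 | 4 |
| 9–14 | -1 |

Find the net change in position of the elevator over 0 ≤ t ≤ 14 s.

55 m

Displacement is the signed area under the v-t curve.
0–2 s: -2 × 2 = -4 m
2–8 s: 10 × 6 = 60 m
8–9 s: 4 × 1 = 4 m
9–14 s: -1 × 5 = -5 m
Net displacement = 55 m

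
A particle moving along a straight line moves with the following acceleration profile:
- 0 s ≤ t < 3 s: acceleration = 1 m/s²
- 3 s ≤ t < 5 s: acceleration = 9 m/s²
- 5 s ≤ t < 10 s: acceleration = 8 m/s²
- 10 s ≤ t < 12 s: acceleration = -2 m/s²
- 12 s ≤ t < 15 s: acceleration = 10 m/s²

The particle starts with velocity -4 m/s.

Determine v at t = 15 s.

Δv equals the area under the a-t graph; then v = v₀ + Δv.
0–3 s: 1 × 3 = 3 m/s
3–5 s: 9 × 2 = 18 m/s
5–10 s: 8 × 5 = 40 m/s
10–12 s: -2 × 2 = -4 m/s
12–15 s: 10 × 3 = 30 m/s
Δv = 87 m/s, so v(15) = -4 + (87) = 83 m/s.

83 m/s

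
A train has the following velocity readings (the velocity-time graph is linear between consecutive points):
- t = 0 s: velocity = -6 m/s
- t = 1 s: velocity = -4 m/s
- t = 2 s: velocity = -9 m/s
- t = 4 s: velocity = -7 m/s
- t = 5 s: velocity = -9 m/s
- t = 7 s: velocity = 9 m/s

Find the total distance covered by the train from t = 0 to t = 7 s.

44.5 m

Total distance travelled is ∫|v| dt — sum the magnitudes of each area piece.
0–1 s: |½(-6 + -4)(1)| = 5 m
1–2 s: |½(-4 + -9)(1)| = 6.5 m
2–4 s: |½(-9 + -7)(2)| = 16 m
4–5 s: |½(-7 + -9)(1)| = 8 m
5–7 s: v = 0 at t = 6 s; triangle areas 4.5 + 4.5 = 9 m
Total distance = 44.5 m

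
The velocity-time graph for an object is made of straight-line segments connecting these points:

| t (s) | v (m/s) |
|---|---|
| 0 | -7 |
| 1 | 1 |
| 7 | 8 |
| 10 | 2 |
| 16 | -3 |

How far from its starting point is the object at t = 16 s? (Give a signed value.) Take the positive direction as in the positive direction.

36 m

Displacement is the signed area under the v-t curve.
0–1 s: ½(-7 + 1)(1) = -3 m
1–7 s: ½(1 + 8)(6) = 27 m
7–10 s: ½(8 + 2)(3) = 15 m
10–16 s: ½(2 + -3)(6) = -3 m
Net displacement = 36 m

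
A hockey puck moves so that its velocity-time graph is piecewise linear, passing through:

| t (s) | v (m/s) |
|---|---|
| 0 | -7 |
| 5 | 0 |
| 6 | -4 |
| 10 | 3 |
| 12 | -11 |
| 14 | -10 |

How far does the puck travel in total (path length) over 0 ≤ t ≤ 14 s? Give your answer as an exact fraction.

Total distance travelled is ∫|v| dt — sum the magnitudes of each area piece.
0–5 s: |½(-7 + 0)(5)| = 17.5 m
5–6 s: |½(0 + -4)(1)| = 2 m
6–10 s: v = 0 at t = 58/7 s; triangle areas 32/7 + 18/7 = 50/7 m
10–12 s: v = 0 at t = 73/7 s; triangle areas 9/14 + 121/14 = 65/7 m
12–14 s: |½(-11 + -10)(2)| = 21 m
Total distance = 797/14 m

797/14 m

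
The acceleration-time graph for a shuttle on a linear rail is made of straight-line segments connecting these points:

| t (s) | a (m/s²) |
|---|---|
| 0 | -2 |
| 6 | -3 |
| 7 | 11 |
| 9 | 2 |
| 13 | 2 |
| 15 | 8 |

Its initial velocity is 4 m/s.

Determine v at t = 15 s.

Δv equals the area under the a-t graph; then v = v₀ + Δv.
0–6 s: ½(-2 + -3)(6) = -15 m/s
6–7 s: ½(-3 + 11)(1) = 4 m/s
7–9 s: ½(11 + 2)(2) = 13 m/s
9–13 s: 2 × 4 = 8 m/s
13–15 s: ½(2 + 8)(2) = 10 m/s
Δv = 20 m/s, so v(15) = 4 + (20) = 24 m/s.

24 m/s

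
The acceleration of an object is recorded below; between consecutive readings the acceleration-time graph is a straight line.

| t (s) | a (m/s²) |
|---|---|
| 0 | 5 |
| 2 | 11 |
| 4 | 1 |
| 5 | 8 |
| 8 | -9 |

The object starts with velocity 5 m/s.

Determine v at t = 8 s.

36 m/s

Δv equals the area under the a-t graph; then v = v₀ + Δv.
0–2 s: ½(5 + 11)(2) = 16 m/s
2–4 s: ½(11 + 1)(2) = 12 m/s
4–5 s: ½(1 + 8)(1) = 4.5 m/s
5–8 s: ½(8 + -9)(3) = -1.5 m/s
Δv = 31 m/s, so v(8) = 5 + (31) = 36 m/s.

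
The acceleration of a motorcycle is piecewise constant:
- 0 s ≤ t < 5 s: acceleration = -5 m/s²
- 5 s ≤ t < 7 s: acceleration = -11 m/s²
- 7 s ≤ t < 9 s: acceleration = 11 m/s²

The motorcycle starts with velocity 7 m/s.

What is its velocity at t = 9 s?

-18 m/s

Δv equals the area under the a-t graph; then v = v₀ + Δv.
0–5 s: -5 × 5 = -25 m/s
5–7 s: -11 × 2 = -22 m/s
7–9 s: 11 × 2 = 22 m/s
Δv = -25 m/s, so v(9) = 7 + (-25) = -18 m/s.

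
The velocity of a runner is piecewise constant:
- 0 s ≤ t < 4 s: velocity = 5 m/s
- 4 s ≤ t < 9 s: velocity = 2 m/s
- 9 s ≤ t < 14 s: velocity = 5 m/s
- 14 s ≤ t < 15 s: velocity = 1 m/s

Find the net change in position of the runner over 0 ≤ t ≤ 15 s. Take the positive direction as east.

56 m

Displacement is the signed area under the v-t curve.
0–4 s: 5 × 4 = 20 m
4–9 s: 2 × 5 = 10 m
9–14 s: 5 × 5 = 25 m
14–15 s: 1 × 1 = 1 m
Net displacement = 56 m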